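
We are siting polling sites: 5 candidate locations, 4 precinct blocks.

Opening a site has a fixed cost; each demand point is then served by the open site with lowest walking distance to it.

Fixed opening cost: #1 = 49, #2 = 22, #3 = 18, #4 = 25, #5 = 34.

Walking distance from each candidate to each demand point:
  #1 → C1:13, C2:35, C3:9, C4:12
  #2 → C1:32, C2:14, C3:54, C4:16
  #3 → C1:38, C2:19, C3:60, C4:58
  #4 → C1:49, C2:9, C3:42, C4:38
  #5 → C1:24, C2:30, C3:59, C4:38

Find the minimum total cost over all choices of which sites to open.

117

Open {#1, #4}: assign each demand point to its cheapest open site.
  C1→#1 13, C2→#4 9, C3→#1 9, C4→#1 12
  walking distance 43, fixed 74 → total 117.
Compare {#1}: walking distance 69 + fixed 49 = 118.
Compare {#1, #2}: walking distance 48 + fixed 71 = 119.
Compare {#1, #3}: walking distance 53 + fixed 67 = 120.
All other subsets cost ≥ 118. Minimum total cost: 117.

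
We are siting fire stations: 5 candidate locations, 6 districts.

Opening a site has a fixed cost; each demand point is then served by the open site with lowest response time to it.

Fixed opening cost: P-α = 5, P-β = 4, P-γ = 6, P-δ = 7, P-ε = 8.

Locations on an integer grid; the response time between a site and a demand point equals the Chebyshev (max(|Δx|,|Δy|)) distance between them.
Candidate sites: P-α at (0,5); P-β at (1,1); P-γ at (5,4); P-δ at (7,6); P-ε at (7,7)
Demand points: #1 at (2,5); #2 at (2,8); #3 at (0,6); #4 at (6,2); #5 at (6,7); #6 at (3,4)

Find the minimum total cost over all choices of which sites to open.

24

Open {P-α, P-γ}: assign each demand point to its cheapest open site.
  #1→P-α 2, #2→P-α 3, #3→P-α 1, #4→P-γ 2, #5→P-γ 3, #6→P-γ 2
  response time 13, fixed 11 → total 24.
Compare {P-γ}: response time 19 + fixed 6 = 25.
Compare {P-α}: response time 21 + fixed 5 = 26.
Compare {P-α, P-δ}: response time 14 + fixed 12 = 26.
All other subsets cost ≥ 25. Minimum total cost: 24.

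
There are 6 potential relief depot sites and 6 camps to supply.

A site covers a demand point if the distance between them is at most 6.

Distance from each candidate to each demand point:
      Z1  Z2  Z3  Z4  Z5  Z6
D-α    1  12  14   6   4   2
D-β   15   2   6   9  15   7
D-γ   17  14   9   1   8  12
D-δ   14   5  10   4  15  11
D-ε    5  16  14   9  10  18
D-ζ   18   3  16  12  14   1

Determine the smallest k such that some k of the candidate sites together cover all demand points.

2

Coverage sets (demand points within 6 of each site):
  D-α: {Z1, Z4, Z5, Z6}
  D-β: {Z2, Z3}
  D-γ: {Z4}
  D-δ: {Z2, Z4}
  D-ε: {Z1}
  D-ζ: {Z2, Z6}
No single site covers all 6 demand points.
But {D-α, D-β} covers everything, so the minimum is 2.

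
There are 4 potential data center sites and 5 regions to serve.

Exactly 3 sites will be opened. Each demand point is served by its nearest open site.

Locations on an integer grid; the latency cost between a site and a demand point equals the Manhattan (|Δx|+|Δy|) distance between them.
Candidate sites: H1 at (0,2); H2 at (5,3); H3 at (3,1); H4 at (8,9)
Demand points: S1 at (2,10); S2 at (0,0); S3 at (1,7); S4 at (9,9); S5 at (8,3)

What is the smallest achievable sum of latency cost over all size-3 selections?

Open {H1, H2, H4}.
  S1→H4 7, S2→H1 2, S3→H1 6, S4→H4 1, S5→H2 3  ⇒ total 19.
Compare {H1, H3, H4}: total 22.
Compare {H2, H3, H4}: total 23.
No size-3 selection does better; minimum is 19.

19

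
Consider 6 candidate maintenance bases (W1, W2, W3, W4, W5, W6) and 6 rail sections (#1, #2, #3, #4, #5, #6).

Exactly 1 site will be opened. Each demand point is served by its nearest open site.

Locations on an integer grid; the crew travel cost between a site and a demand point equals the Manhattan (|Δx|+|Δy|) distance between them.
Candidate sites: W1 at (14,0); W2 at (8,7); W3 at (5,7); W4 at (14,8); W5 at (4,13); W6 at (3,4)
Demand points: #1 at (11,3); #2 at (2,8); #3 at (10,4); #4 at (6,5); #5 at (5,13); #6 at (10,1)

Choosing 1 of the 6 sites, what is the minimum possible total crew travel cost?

Open {W2}.
  #1→W2 7, #2→W2 7, #3→W2 5, #4→W2 4, #5→W2 9, #6→W2 8  ⇒ total 40.
Compare {W3}: total 42.
Compare {W6}: total 46.
No size-1 selection does better; minimum is 40.

40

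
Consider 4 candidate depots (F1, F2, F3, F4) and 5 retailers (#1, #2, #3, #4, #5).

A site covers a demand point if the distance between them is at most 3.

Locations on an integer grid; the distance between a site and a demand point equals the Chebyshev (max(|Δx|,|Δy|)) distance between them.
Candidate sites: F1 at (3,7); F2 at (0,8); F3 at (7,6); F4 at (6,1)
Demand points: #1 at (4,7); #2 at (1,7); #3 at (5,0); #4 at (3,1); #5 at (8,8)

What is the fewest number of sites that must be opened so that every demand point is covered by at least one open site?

3

Coverage sets (demand points within 3 of each site):
  F1: {#1, #2}
  F2: {#2}
  F3: {#1, #5}
  F4: {#3, #4}
No 2 sites suffice: every size-2 union leaves at least one demand point uncovered.
But {F1, F3, F4} covers everything, so the minimum is 3.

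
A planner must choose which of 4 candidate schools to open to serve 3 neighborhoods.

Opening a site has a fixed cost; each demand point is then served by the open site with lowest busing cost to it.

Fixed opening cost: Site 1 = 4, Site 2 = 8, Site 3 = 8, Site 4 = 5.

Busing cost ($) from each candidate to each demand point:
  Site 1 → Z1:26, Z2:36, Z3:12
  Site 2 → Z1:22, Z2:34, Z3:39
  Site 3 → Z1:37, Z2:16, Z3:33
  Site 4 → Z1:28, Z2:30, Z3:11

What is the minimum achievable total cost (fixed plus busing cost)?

Open {Site 1, Site 3}: assign each demand point to its cheapest open site.
  Z1→Site 1 26, Z2→Site 3 16, Z3→Site 1 12
  busing cost 54, fixed 12 → total 66.
Compare {Site 3, Site 4}: busing cost 55 + fixed 13 = 68.
Compare {Site 1, Site 2, Site 3}: busing cost 50 + fixed 20 = 70.
Compare {Site 1, Site 3, Site 4}: busing cost 53 + fixed 17 = 70.
All other subsets cost ≥ 68. Minimum total cost: 66.

66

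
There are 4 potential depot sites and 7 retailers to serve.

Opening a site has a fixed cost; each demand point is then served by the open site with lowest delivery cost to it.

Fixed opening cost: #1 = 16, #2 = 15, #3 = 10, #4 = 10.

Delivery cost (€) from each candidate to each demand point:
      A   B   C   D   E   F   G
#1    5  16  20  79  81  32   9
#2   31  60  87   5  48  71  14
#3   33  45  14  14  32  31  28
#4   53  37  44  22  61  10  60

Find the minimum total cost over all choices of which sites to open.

136

Open {#1, #3, #4}: assign each demand point to its cheapest open site.
  A→#1 5, B→#1 16, C→#3 14, D→#3 14, E→#3 32, F→#4 10, G→#1 9
  delivery cost 100, fixed 36 → total 136.
Compare {#1, #2, #3, #4}: delivery cost 91 + fixed 51 = 142.
Compare {#1, #3}: delivery cost 121 + fixed 26 = 147.
Compare {#1, #2, #3}: delivery cost 112 + fixed 41 = 153.
All other subsets cost ≥ 142. Minimum total cost: 136.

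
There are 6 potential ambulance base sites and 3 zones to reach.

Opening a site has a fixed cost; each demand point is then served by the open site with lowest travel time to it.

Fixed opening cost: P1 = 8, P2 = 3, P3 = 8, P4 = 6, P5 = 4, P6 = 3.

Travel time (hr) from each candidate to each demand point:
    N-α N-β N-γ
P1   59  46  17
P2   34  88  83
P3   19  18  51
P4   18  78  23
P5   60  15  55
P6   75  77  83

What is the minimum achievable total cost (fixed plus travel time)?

Open {P4, P5}: assign each demand point to its cheapest open site.
  N-α→P4 18, N-β→P5 15, N-γ→P4 23
  travel time 56, fixed 10 → total 66.
Compare {P1, P4, P5}: travel time 50 + fixed 18 = 68.
Compare {P2, P4, P5}: travel time 56 + fixed 13 = 69.
Compare {P4, P5, P6}: travel time 56 + fixed 13 = 69.
All other subsets cost ≥ 68. Minimum total cost: 66.

66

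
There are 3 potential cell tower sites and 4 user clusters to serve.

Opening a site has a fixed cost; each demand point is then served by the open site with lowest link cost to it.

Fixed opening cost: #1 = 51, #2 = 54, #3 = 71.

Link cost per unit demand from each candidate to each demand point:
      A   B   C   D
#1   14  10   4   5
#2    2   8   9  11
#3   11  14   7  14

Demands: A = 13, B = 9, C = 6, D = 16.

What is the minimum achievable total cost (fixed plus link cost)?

307

Open {#1, #2}: assign each demand point to its cheapest open site.
  A→#2 13×2=26, B→#2 9×8=72, C→#1 6×4=24, D→#1 16×5=80
  link cost 202, fixed 105 → total 307.
Compare {#1, #2, #3}: link cost 202 + fixed 176 = 378.
Compare {#2}: link cost 328 + fixed 54 = 382.
Compare {#1}: link cost 376 + fixed 51 = 427.
All other subsets cost ≥ 378. Minimum total cost: 307.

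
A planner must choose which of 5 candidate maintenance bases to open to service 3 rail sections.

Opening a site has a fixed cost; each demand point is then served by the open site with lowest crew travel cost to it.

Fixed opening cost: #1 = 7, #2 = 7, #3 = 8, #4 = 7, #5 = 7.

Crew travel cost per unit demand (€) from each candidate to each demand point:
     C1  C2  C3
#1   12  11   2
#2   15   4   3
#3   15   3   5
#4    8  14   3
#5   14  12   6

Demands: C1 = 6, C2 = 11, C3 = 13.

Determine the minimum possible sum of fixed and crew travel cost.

Open {#1, #3, #4}: assign each demand point to its cheapest open site.
  C1→#4 6×8=48, C2→#3 11×3=33, C3→#1 13×2=26
  crew travel cost 107, fixed 22 → total 129.
Compare {#3, #4}: crew travel cost 120 + fixed 15 = 135.
Compare {#1, #2, #3, #4}: crew travel cost 107 + fixed 29 = 136.
Compare {#1, #3, #4, #5}: crew travel cost 107 + fixed 29 = 136.
All other subsets cost ≥ 135. Minimum total cost: 129.

129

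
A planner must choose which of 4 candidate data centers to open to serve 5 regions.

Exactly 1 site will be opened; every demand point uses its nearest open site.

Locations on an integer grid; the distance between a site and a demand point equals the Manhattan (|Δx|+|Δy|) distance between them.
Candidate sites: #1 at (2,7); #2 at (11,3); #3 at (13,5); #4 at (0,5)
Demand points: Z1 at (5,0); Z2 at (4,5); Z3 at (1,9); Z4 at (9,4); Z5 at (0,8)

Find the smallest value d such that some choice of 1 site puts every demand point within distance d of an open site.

Open {#1}.
  Farthest demand point is Z1 at distance 10 (to #1); all others are ≤ 10.
With {#4} the worst case is 10.
With {#2} the worst case is 16.
No size-1 selection achieves below 10.

10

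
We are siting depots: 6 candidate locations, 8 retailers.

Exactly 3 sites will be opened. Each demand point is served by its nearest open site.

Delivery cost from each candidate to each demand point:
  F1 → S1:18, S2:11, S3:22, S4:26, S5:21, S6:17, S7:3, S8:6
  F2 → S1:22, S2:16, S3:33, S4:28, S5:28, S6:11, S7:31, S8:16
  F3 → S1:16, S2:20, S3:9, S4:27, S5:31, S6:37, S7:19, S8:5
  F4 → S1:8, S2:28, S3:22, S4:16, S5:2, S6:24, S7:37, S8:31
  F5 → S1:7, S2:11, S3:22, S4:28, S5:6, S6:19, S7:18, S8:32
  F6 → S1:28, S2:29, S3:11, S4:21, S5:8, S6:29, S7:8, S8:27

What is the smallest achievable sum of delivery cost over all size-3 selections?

71

Open {F1, F3, F4}.
  S1→F4 8, S2→F1 11, S3→F3 9, S4→F4 16, S5→F4 2, S6→F1 17, S7→F1 3, S8→F3 5  ⇒ total 71.
Compare {F1, F4, F6}: total 74.
Compare {F1, F2, F4}: total 79.
No size-3 selection does better; minimum is 71.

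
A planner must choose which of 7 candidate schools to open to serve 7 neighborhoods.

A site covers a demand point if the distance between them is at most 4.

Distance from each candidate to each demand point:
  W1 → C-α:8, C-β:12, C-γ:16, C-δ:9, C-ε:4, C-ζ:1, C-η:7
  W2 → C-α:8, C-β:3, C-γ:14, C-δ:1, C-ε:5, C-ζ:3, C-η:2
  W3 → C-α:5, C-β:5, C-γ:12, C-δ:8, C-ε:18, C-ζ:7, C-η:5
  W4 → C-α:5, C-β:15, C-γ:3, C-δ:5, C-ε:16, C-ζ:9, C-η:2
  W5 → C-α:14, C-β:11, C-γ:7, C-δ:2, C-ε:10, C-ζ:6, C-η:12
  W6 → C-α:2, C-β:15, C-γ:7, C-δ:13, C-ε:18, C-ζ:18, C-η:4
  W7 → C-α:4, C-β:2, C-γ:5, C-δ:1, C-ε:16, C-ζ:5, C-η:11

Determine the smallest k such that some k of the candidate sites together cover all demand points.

Coverage sets (demand points within 4 of each site):
  W1: {C-ε, C-ζ}
  W2: {C-β, C-δ, C-ζ, C-η}
  W3: {}
  W4: {C-γ, C-η}
  W5: {C-δ}
  W6: {C-α, C-η}
  W7: {C-α, C-β, C-δ}
No 2 sites suffice: every size-2 union leaves at least one demand point uncovered.
But {W1, W4, W7} covers everything, so the minimum is 3.

3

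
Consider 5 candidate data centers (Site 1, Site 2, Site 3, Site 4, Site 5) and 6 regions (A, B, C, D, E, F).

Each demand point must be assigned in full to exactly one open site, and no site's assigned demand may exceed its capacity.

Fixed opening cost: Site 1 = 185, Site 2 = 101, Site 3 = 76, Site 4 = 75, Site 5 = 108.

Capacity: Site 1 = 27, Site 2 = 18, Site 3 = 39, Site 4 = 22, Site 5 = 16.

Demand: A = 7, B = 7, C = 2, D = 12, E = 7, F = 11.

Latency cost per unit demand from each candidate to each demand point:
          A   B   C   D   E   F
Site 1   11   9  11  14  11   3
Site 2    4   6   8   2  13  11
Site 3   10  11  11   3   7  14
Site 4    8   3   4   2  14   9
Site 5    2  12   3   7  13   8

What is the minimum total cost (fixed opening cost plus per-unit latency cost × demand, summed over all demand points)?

Open {Site 3, Site 4}; cheapest assignment that respects the capacities:
  Site 3 (cap 39, load 26): A, D, E — cost 7×10 + 12×3 + 7×7 = 155
  Site 4 (cap 22, load 20): B, C, F — cost 7×3 + 2×4 + 11×9 = 128
  Shipping 283, fixed 151 → total 434.
  Any other capacity-feasible assignment to {Site 3, Site 4} ships for at least 283.
Compare {Site 3, Site 4, Site 5}: its best feasible assignment gives total 484.
Compare {Site 2, Site 3, Site 4}: its best feasible assignment gives total 493.
Every other set of open sites that can feasibly serve all demand totals ≥ 484 even under its best assignment. Minimum: 434.

434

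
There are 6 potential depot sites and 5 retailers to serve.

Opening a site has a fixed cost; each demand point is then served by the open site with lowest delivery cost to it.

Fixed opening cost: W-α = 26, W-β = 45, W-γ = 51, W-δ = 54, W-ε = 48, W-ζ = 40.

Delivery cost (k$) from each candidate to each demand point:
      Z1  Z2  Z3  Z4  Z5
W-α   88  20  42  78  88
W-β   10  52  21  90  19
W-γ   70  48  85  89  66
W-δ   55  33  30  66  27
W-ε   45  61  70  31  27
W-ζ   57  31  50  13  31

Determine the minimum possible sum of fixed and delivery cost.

179

Open {W-β, W-ζ}: assign each demand point to its cheapest open site.
  Z1→W-β 10, Z2→W-ζ 31, Z3→W-β 21, Z4→W-ζ 13, Z5→W-β 19
  delivery cost 94, fixed 85 → total 179.
Compare {W-α, W-β, W-ζ}: delivery cost 83 + fixed 111 = 194.
Compare {W-α, W-β}: delivery cost 148 + fixed 71 = 219.
Compare {W-α, W-β, W-ε}: delivery cost 101 + fixed 119 = 220.
All other subsets cost ≥ 194. Minimum total cost: 179.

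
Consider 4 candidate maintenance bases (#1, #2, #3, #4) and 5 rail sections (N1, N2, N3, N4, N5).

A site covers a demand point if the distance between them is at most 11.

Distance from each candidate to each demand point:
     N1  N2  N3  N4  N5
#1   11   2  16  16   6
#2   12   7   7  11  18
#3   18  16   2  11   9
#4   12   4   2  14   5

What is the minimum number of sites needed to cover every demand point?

Coverage sets (demand points within 11 of each site):
  #1: {N1, N2, N5}
  #2: {N2, N3, N4}
  #3: {N3, N4, N5}
  #4: {N2, N3, N5}
No single site covers all 5 demand points.
But {#1, #2} covers everything, so the minimum is 2.

2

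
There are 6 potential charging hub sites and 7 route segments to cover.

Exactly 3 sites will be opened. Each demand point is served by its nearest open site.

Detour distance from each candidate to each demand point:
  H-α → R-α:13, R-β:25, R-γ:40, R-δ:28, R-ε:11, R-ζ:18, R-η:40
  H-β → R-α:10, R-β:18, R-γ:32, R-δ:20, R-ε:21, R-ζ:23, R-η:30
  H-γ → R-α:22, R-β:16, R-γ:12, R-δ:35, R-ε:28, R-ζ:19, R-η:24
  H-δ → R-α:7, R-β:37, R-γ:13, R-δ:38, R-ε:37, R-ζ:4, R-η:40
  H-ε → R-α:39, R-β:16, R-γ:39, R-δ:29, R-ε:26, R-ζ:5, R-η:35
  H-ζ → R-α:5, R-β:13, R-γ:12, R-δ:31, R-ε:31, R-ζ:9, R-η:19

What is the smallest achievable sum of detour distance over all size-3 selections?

Open {H-α, H-β, H-ζ}.
  R-α→H-ζ 5, R-β→H-ζ 13, R-γ→H-ζ 12, R-δ→H-β 20, R-ε→H-α 11, R-ζ→H-ζ 9, R-η→H-ζ 19  ⇒ total 89.
Compare {H-α, H-δ, H-ζ}: total 92.
Compare {H-α, H-ε, H-ζ}: total 93.
No size-3 selection does better; minimum is 89.

89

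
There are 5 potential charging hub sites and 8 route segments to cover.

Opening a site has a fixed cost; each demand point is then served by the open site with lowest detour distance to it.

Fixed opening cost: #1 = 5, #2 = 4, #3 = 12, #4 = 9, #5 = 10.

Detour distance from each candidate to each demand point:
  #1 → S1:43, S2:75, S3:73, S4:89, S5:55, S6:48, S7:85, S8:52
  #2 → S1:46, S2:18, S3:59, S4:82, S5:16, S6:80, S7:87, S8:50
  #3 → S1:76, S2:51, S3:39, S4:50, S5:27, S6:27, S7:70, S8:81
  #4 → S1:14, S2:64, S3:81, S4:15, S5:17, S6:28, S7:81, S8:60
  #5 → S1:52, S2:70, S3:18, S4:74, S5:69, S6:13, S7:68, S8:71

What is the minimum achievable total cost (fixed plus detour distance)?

235

Open {#2, #4, #5}: assign each demand point to its cheapest open site.
  S1→#4 14, S2→#2 18, S3→#5 18, S4→#4 15, S5→#2 16, S6→#5 13, S7→#5 68, S8→#2 50
  detour distance 212, fixed 23 → total 235.
Compare {#1, #2, #4, #5}: detour distance 212 + fixed 28 = 240.
Compare {#2, #3, #4, #5}: detour distance 212 + fixed 35 = 247.
Compare {#1, #2, #3, #4, #5}: detour distance 212 + fixed 40 = 252.
All other subsets cost ≥ 240. Minimum total cost: 235.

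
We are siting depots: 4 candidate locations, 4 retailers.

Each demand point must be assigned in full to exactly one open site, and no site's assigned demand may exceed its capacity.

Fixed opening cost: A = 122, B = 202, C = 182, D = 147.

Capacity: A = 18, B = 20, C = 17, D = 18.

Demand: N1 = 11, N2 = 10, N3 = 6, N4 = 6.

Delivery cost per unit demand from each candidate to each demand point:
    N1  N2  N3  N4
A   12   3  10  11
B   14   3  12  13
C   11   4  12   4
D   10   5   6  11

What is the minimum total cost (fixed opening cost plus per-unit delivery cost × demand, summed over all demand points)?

511

Open {A, D}; cheapest assignment that respects the capacities:
  A (cap 18, load 16): N2, N4 — cost 10×3 + 6×11 = 96
  D (cap 18, load 17): N1, N3 — cost 11×10 + 6×6 = 146
  Shipping 242, fixed 269 → total 511.
  Any other capacity-feasible assignment to {A, D} ships for at least 242.
Compare {A, C}: its best feasible assignment gives total 539.
Compare {C, D}: its best feasible assignment gives total 539.
Every other set of open sites that can feasibly serve all demand totals ≥ 539 even under its best assignment. Minimum: 511.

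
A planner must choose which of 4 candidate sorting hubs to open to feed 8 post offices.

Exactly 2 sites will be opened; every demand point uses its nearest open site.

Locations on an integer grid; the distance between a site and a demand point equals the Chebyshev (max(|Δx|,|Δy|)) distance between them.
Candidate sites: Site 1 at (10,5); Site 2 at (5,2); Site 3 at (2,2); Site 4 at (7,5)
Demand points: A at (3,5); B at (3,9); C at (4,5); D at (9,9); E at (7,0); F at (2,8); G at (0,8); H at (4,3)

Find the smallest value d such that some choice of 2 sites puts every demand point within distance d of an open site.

Open {Site 2, Site 4}.
  Farthest demand point is G at distance 6 (to Site 2); all others are ≤ 6.
With {Site 3, Site 4} the worst case is 6.
With {Site 1, Site 2} the worst case is 7.
No size-2 selection achieves below 6.

6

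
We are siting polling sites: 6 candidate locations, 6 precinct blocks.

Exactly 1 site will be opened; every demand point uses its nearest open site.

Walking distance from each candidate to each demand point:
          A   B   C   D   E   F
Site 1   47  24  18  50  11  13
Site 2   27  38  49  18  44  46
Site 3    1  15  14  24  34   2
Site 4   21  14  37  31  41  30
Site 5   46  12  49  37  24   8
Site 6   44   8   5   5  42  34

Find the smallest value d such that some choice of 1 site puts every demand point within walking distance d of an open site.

34

Open {Site 3}.
  Farthest demand point is E at walking distance 34 (to Site 3); all others are ≤ 34.
With {Site 4} the worst case is 41.
With {Site 6} the worst case is 44.
No size-1 selection achieves below 34.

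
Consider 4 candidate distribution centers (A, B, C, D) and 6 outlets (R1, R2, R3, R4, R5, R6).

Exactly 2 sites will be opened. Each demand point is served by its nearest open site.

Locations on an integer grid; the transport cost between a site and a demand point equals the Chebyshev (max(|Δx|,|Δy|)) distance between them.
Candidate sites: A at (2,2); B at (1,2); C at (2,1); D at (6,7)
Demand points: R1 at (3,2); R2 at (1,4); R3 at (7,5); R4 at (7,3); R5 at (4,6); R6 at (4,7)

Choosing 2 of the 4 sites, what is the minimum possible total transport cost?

Open {A, D}.
  R1→A 1, R2→A 2, R3→D 2, R4→D 4, R5→D 2, R6→D 2  ⇒ total 13.
Compare {B, D}: total 14.
Compare {C, D}: total 14.
No size-2 selection does better; minimum is 13.

13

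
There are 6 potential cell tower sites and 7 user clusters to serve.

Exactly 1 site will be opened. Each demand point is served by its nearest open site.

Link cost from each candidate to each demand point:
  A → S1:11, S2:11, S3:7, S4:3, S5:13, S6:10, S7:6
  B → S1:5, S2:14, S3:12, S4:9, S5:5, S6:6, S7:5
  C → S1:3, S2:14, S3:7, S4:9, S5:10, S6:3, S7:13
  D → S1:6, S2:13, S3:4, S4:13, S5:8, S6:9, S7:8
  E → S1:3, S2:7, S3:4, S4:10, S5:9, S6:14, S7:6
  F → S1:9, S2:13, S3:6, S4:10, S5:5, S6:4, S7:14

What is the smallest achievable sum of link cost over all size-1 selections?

53

Open {E}.
  S1→E 3, S2→E 7, S3→E 4, S4→E 10, S5→E 9, S6→E 14, S7→E 6  ⇒ total 53.
Compare {B}: total 56.
Compare {C}: total 59.
No size-1 selection does better; minimum is 53.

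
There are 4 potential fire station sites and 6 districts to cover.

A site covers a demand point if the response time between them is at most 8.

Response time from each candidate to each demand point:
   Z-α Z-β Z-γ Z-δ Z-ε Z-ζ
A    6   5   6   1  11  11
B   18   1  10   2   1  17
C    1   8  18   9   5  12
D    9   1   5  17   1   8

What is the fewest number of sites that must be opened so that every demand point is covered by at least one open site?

2

Coverage sets (demand points within 8 of each site):
  A: {Z-α, Z-β, Z-γ, Z-δ}
  B: {Z-β, Z-δ, Z-ε}
  C: {Z-α, Z-β, Z-ε}
  D: {Z-β, Z-γ, Z-ε, Z-ζ}
No single site covers all 6 demand points.
But {A, D} covers everything, so the minimum is 2.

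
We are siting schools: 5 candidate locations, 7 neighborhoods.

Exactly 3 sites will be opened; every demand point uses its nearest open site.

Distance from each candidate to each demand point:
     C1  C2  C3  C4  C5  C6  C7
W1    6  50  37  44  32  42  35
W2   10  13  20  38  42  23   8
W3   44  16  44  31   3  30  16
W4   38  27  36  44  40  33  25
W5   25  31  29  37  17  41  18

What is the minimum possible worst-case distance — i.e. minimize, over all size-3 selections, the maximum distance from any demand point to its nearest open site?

Open {W1, W2, W3}.
  Farthest demand point is C4 at distance 31 (to W3); all others are ≤ 31.
With {W1, W3, W5} the worst case is 31.
With {W2, W3, W4} the worst case is 31.
No size-3 selection achieves below 31.

31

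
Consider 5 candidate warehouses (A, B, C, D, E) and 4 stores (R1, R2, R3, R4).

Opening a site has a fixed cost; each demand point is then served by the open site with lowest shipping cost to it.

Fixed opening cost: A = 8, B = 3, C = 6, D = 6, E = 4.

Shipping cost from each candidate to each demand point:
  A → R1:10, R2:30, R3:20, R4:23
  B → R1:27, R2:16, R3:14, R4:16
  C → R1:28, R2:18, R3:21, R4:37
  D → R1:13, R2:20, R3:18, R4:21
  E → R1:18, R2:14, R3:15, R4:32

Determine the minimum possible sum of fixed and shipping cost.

Open {A, B}: assign each demand point to its cheapest open site.
  R1→A 10, R2→B 16, R3→B 14, R4→B 16
  shipping cost 56, fixed 11 → total 67.
Compare {B, D}: shipping cost 59 + fixed 9 = 68.
Compare {B, E}: shipping cost 62 + fixed 7 = 69.
Compare {A, B, E}: shipping cost 54 + fixed 15 = 69.
All other subsets cost ≥ 68. Minimum total cost: 67.

67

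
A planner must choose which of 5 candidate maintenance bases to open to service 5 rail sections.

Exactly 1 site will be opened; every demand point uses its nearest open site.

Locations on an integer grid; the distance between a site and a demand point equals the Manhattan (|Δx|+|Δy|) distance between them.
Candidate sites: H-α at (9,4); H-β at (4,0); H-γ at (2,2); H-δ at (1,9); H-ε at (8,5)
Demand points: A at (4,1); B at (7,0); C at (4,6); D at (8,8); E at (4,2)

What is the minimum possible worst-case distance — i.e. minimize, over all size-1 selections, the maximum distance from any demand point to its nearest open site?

Open {H-α}.
  Farthest demand point is A at distance 8 (to H-α); all others are ≤ 8.
With {H-ε} the worst case is 8.
With {H-β} the worst case is 12.
No size-1 selection achieves below 8.

8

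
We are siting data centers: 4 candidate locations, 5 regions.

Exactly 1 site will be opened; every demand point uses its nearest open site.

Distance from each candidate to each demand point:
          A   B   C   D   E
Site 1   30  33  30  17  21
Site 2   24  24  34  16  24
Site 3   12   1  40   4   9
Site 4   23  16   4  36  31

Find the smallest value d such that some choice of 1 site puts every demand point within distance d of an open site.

Open {Site 1}.
  Farthest demand point is B at distance 33 (to Site 1); all others are ≤ 33.
With {Site 2} the worst case is 34.
With {Site 4} the worst case is 36.
No size-1 selection achieves below 33.

33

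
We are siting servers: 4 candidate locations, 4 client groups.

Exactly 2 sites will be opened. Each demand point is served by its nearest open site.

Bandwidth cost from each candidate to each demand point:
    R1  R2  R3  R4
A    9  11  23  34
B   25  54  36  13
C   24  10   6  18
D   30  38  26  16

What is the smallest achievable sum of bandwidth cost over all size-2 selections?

Open {A, C}.
  R1→A 9, R2→C 10, R3→C 6, R4→C 18  ⇒ total 43.
Compare {B, C}: total 53.
Compare {A, B}: total 56.
No size-2 selection does better; minimum is 43.

43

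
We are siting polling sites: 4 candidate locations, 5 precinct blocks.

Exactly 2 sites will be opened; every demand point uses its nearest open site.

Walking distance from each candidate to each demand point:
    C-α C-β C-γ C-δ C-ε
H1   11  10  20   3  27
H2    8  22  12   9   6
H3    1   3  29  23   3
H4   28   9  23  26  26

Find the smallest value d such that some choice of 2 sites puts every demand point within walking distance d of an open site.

Open {H1, H2}.
  Farthest demand point is C-γ at walking distance 12 (to H2); all others are ≤ 12.
With {H2, H3} the worst case is 12.
With {H2, H4} the worst case is 12.
No size-2 selection achieves below 12.

12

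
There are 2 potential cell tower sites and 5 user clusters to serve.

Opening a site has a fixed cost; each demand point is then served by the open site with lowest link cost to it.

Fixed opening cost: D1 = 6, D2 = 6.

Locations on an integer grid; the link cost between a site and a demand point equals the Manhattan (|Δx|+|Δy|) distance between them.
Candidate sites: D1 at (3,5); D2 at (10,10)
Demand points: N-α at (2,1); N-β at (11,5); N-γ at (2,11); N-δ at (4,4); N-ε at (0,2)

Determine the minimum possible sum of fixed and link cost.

34

Open {D1}: assign each demand point to its cheapest open site.
  N-α→D1 5, N-β→D1 8, N-γ→D1 7, N-δ→D1 2, N-ε→D1 6
  link cost 28, fixed 6 → total 34.
Compare {D1, D2}: link cost 26 + fixed 12 = 38.
Compare {D2}: link cost 62 + fixed 6 = 68.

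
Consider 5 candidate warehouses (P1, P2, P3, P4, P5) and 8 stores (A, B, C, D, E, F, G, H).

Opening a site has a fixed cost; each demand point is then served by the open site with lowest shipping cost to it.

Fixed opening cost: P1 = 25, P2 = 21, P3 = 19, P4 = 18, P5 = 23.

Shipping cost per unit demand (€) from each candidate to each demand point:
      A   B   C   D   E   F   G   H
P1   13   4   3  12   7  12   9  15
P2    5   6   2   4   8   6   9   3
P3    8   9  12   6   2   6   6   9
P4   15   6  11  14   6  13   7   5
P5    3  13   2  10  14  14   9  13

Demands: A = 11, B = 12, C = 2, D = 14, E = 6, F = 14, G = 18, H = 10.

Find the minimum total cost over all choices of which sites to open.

Open {P2, P3}: assign each demand point to its cheapest open site.
  A→P2 11×5=55, B→P2 12×6=72, C→P2 2×2=4, D→P2 14×4=56, E→P3 6×2=12, F→P2 14×6=84, G→P3 18×6=108, H→P2 10×3=30
  shipping cost 421, fixed 40 → total 461.
Compare {P1, P2, P3}: shipping cost 397 + fixed 65 = 462.
Compare {P2, P3, P5}: shipping cost 399 + fixed 63 = 462.
Compare {P1, P2, P3, P5}: shipping cost 375 + fixed 88 = 463.
All other subsets cost ≥ 462. Minimum total cost: 461.

461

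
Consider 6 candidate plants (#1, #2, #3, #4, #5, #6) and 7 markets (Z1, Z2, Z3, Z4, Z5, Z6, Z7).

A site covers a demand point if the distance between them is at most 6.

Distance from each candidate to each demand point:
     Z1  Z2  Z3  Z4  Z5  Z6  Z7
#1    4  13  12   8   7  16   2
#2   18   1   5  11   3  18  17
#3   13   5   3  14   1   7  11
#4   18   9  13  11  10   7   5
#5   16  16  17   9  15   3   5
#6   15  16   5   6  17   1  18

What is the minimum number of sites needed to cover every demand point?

Coverage sets (demand points within 6 of each site):
  #1: {Z1, Z7}
  #2: {Z2, Z3, Z5}
  #3: {Z2, Z3, Z5}
  #4: {Z7}
  #5: {Z6, Z7}
  #6: {Z3, Z4, Z6}
No 2 sites suffice: every size-2 union leaves at least one demand point uncovered.
But {#1, #2, #6} covers everything, so the minimum is 3.

3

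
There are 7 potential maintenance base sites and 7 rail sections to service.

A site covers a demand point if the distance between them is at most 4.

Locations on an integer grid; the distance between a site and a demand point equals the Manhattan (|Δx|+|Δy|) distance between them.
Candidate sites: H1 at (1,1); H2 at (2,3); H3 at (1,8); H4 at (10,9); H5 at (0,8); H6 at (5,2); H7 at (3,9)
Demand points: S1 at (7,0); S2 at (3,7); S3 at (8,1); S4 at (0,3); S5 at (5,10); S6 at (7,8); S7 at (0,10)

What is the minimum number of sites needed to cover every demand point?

4

Coverage sets (demand points within 4 of each site):
  H1: {S4}
  H2: {S4}
  H3: {S2, S7}
  H4: {S6}
  H5: {S2, S7}
  H6: {S1, S3}
  H7: {S2, S5, S7}
No 3 sites suffice: every size-3 union leaves at least one demand point uncovered.
But {H1, H4, H6, H7} covers everything, so the minimum is 4.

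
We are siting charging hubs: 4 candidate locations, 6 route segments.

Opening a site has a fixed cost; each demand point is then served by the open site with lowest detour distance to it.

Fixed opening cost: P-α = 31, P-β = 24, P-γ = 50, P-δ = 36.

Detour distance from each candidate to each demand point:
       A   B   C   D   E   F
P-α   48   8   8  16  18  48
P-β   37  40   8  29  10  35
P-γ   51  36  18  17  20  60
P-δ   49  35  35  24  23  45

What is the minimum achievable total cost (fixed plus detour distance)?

169

Open {P-α, P-β}: assign each demand point to its cheapest open site.
  A→P-β 37, B→P-α 8, C→P-α 8, D→P-α 16, E→P-β 10, F→P-β 35
  detour distance 114, fixed 55 → total 169.
Compare {P-α}: detour distance 146 + fixed 31 = 177.
Compare {P-β}: detour distance 159 + fixed 24 = 183.
Compare {P-α, P-β, P-δ}: detour distance 114 + fixed 91 = 205.
All other subsets cost ≥ 177. Minimum total cost: 169.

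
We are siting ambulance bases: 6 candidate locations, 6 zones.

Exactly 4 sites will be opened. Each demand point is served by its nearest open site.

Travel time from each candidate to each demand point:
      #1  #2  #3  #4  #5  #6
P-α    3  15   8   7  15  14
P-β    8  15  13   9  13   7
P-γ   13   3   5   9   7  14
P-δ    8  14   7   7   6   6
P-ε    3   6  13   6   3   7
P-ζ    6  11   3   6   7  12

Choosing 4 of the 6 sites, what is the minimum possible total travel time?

Open {P-γ, P-δ, P-ε, P-ζ}.
  #1→P-ε 3, #2→P-γ 3, #3→P-ζ 3, #4→P-ε 6, #5→P-ε 3, #6→P-δ 6  ⇒ total 24.
Compare {P-α, P-γ, P-ε, P-ζ}: total 25.
Compare {P-β, P-γ, P-ε, P-ζ}: total 25.
No size-4 selection does better; minimum is 24.

24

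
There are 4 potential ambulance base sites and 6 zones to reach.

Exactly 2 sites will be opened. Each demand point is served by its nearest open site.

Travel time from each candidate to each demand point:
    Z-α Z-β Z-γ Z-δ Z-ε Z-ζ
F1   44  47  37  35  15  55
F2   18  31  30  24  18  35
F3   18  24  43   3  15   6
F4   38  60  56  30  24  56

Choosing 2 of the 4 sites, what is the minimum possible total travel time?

96

Open {F2, F3}.
  Z-α→F2 18, Z-β→F3 24, Z-γ→F2 30, Z-δ→F3 3, Z-ε→F3 15, Z-ζ→F3 6  ⇒ total 96.
Compare {F1, F3}: total 103.
Compare {F3, F4}: total 109.
No size-2 selection does better; minimum is 96.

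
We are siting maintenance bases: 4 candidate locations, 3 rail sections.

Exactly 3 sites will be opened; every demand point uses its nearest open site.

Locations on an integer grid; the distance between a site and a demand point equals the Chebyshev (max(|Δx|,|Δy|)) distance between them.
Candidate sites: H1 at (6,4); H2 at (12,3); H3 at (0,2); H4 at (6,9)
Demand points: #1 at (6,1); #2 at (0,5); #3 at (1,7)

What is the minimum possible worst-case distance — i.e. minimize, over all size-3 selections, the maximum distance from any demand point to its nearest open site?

Open {H1, H2, H3}.
  Farthest demand point is #3 at distance 5 (to H1); all others are ≤ 5.
With {H1, H3, H4} the worst case is 5.
With {H1, H2, H4} the worst case is 6.
No size-3 selection achieves below 5.

5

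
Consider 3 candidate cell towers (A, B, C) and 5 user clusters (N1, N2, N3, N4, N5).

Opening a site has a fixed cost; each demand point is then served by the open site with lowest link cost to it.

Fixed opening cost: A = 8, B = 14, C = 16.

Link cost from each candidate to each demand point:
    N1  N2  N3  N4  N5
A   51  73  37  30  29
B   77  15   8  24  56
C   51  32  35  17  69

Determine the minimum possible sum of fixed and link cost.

149

Open {A, B}: assign each demand point to its cheapest open site.
  N1→A 51, N2→B 15, N3→B 8, N4→B 24, N5→A 29
  link cost 127, fixed 22 → total 149.
Compare {A, B, C}: link cost 120 + fixed 38 = 158.
Compare {B, C}: link cost 147 + fixed 30 = 177.
Compare {A, C}: link cost 164 + fixed 24 = 188.
All other subsets cost ≥ 158. Minimum total cost: 149.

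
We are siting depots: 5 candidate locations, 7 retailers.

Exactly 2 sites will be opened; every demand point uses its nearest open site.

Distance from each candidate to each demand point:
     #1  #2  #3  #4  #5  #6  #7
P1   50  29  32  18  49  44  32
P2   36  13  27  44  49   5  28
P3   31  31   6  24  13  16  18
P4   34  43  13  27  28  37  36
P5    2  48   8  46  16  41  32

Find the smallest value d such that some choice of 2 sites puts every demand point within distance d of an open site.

31

Open {P1, P3}.
  Farthest demand point is #1 at distance 31 (to P3); all others are ≤ 31.
With {P2, P3} the worst case is 31.
With {P3, P4} the worst case is 31.
No size-2 selection achieves below 31.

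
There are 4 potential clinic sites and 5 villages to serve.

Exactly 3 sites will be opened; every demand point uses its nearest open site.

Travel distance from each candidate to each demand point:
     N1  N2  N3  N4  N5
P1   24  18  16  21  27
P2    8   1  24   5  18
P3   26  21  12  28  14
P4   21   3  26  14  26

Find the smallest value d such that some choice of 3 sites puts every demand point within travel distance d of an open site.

14

Open {P1, P2, P3}.
  Farthest demand point is N5 at travel distance 14 (to P3); all others are ≤ 14.
With {P2, P3, P4} the worst case is 14.
With {P1, P2, P4} the worst case is 18.
No size-3 selection achieves below 14.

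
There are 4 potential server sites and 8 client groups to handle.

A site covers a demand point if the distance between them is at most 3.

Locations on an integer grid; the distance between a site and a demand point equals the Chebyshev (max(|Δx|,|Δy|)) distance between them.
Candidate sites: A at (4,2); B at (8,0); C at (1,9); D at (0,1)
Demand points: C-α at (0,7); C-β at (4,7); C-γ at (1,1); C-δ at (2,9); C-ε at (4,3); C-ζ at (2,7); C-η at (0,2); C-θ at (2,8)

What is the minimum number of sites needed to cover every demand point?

Coverage sets (demand points within 3 of each site):
  A: {C-γ, C-ε}
  B: {}
  C: {C-α, C-β, C-δ, C-ζ, C-θ}
  D: {C-γ, C-η}
No 2 sites suffice: every size-2 union leaves at least one demand point uncovered.
But {A, C, D} covers everything, so the minimum is 3.

3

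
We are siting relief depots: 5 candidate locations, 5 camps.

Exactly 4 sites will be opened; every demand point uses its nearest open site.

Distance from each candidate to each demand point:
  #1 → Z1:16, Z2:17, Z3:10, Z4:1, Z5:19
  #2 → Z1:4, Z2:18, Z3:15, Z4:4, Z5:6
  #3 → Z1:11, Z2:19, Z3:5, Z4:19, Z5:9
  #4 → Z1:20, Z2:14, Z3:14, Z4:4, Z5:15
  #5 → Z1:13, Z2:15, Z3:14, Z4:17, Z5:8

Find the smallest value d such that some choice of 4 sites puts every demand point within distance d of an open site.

14

Open {#1, #2, #3, #4}.
  Farthest demand point is Z2 at distance 14 (to #4); all others are ≤ 14.
With {#1, #2, #4, #5} the worst case is 14.
With {#1, #3, #4, #5} the worst case is 14.
No size-4 selection achieves below 14.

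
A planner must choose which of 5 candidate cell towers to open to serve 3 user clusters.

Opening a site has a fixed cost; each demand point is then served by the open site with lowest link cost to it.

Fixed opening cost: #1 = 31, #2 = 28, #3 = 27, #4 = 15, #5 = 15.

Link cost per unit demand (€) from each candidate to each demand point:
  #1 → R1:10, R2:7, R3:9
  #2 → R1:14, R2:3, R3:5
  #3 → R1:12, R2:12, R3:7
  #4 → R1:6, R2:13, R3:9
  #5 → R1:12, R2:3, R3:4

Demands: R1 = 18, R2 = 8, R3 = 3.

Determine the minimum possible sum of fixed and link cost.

Open {#4, #5}: assign each demand point to its cheapest open site.
  R1→#4 18×6=108, R2→#5 8×3=24, R3→#5 3×4=12
  link cost 144, fixed 30 → total 174.
Compare {#2, #4}: link cost 147 + fixed 43 = 190.
Compare {#3, #4, #5}: link cost 144 + fixed 57 = 201.
Compare {#2, #4, #5}: link cost 144 + fixed 58 = 202.
All other subsets cost ≥ 190. Minimum total cost: 174.

174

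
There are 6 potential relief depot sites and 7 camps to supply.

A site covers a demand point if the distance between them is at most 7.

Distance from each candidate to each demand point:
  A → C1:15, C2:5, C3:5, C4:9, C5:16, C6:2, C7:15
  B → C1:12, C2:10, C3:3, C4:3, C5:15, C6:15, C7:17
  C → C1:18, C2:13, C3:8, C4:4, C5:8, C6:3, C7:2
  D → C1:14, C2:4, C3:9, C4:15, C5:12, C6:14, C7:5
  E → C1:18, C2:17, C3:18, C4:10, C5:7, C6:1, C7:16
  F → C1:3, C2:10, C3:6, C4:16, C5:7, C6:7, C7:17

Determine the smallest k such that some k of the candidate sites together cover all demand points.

Coverage sets (demand points within 7 of each site):
  A: {C2, C3, C6}
  B: {C3, C4}
  C: {C4, C6, C7}
  D: {C2, C7}
  E: {C5, C6}
  F: {C1, C3, C5, C6}
No 2 sites suffice: every size-2 union leaves at least one demand point uncovered.
But {A, C, F} covers everything, so the minimum is 3.

3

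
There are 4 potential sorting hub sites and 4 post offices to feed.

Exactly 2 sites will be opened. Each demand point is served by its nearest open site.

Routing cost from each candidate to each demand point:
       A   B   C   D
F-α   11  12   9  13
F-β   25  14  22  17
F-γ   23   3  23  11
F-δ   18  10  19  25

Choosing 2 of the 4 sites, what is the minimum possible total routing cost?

Open {F-α, F-γ}.
  A→F-α 11, B→F-γ 3, C→F-α 9, D→F-γ 11  ⇒ total 34.
Compare {F-α, F-δ}: total 43.
Compare {F-α, F-β}: total 45.
No size-2 selection does better; minimum is 34.

34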